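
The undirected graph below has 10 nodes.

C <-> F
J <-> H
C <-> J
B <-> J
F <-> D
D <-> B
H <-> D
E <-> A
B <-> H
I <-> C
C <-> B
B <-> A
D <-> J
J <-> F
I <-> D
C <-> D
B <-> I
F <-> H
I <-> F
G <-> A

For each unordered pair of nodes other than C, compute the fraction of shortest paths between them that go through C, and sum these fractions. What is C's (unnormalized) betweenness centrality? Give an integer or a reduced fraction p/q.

21/20

Pairs whose geodesics pass through C — F–B: 1/5; F–E: 1/5; F–A: 1/5; F–G: 1/5; J–I: 1/4.
All other pairs contribute 0.
Summing the contributions gives betweenness(C) = 21/20.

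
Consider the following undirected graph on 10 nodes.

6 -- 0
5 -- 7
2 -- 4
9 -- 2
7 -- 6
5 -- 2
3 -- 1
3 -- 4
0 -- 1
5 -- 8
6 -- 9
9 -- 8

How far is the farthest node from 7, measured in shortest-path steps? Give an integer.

Distances from 7: 0:2, 1:3, 2:2, 3:4, 4:3, 5:1, 6:1, 8:2, 9:2.
The largest is 4 (to 3), so the eccentricity of 7 is 4.

4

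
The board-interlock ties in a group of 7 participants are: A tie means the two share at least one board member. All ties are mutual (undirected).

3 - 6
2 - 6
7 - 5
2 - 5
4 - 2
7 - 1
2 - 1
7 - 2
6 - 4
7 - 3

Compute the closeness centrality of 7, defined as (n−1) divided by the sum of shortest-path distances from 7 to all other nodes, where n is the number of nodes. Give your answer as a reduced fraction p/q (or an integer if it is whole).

3/4

Distances from 7: 1:1, 2:1, 3:1, 4:2, 5:1, 6:2. Sum = 8.
n = 7, so closeness = 6/8 = 3/4.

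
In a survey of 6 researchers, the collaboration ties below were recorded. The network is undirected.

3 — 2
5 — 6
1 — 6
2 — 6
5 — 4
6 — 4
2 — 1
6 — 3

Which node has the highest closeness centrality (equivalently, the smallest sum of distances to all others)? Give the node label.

6

Farness (sum of distances to all others) for each node — 1:8, 2:7, 3:8, 4:8, 5:8, 6:5.
The smallest farness is 5, for 6, so 6 has the highest closeness.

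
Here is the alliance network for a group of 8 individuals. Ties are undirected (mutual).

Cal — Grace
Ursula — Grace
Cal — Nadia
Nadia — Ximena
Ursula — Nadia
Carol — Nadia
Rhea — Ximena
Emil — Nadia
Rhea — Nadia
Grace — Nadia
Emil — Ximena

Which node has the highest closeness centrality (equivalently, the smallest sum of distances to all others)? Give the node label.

Nadia

Farness (sum of distances to all others) for each node — Cal:12, Carol:13, Emil:12, Grace:11, Nadia:7, Rhea:12, Ursula:12, Ximena:11.
The smallest farness is 7, for Nadia, so Nadia has the highest closeness.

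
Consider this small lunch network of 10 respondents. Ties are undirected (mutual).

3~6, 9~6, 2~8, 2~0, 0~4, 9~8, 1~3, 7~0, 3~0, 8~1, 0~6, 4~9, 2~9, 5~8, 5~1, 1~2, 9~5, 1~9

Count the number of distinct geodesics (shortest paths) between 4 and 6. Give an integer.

2

The shortest distance is 2. The length-2 paths are: 4–9–6; 4–0–6.
That gives 2 distinct shortest paths.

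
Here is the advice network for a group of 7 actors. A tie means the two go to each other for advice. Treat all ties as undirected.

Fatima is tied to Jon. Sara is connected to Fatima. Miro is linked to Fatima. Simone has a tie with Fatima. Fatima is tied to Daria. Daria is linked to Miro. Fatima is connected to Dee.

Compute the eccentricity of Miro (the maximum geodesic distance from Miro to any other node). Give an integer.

Distances from Miro: Daria:1, Dee:2, Fatima:1, Jon:2, Sara:2, Simone:2.
The largest is 2 (to Simone, Dee, Jon, and Sara), so the eccentricity of Miro is 2.

2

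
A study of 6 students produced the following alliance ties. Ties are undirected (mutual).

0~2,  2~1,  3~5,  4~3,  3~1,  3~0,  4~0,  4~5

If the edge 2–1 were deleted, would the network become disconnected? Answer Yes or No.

Even without that edge, 2 still reaches 1 via 2 – 0 – 3 – 1, so the network stays connected. Not a bridge.

No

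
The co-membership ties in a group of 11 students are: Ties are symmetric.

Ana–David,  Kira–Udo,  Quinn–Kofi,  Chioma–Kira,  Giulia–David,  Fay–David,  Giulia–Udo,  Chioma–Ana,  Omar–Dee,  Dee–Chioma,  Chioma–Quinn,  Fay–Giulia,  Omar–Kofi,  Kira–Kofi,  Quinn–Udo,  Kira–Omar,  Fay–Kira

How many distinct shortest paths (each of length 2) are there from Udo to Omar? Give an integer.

The shortest distance is 2, and the only length-2 path is Udo–Kira–Omar. So there is exactly 1 shortest path.

1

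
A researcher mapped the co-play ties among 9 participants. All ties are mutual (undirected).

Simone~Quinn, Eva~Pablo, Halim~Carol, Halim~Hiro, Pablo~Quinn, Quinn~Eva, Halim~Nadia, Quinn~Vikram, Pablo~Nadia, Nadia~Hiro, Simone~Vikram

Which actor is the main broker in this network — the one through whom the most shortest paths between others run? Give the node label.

Unnormalized betweenness of each node: Carol:0, Eva:0, Halim:7, Hiro:0, Nadia:15, Pablo:16, Quinn:12, Simone:0, Vikram:0.
Pablo has the largest value, 16, making it the main broker — the node through which the most shortest paths run.

Pablo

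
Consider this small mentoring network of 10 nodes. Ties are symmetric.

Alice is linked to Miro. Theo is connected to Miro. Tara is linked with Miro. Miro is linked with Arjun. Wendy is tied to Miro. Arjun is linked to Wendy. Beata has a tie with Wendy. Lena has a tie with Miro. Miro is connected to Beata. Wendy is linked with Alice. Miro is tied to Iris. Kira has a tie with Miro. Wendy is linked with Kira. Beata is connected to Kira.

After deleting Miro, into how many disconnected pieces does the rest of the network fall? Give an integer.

Without Miro, the remaining ties split the others into: {Iris}; {Alice, Arjun, Beata, Kira, Wendy}; {Tara}; {Theo}; {Lena}.
That's 5 separate components.

5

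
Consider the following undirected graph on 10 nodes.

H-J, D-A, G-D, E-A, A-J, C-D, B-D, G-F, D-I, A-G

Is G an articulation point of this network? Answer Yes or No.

Removing G leaves {A, B, C, D, E, H, I, and J} with no path to {F}, so the network splits into 2 components. G is a cut vertex.

Yes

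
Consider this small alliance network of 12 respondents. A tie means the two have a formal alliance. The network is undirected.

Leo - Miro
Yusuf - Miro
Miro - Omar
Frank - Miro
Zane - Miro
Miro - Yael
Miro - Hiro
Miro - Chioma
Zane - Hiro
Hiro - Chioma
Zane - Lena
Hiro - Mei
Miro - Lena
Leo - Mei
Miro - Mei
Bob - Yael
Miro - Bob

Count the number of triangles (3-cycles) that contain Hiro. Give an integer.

3

Hiro's neighbors: Chioma, Mei, Miro, and Zane.
Neighbor pairs that are themselves tied: Hiro–Chioma–Miro; Hiro–Mei–Miro; Hiro–Miro–Zane. Each forms one triangle with Hiro, for 3 in total.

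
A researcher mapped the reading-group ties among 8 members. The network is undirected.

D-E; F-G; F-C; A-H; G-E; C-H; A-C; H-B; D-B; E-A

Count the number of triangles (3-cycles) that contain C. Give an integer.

1

C's neighbors: A, F, and H.
Neighbor pairs that are themselves tied: C–A–H. Each forms one triangle with C, for 1 in total.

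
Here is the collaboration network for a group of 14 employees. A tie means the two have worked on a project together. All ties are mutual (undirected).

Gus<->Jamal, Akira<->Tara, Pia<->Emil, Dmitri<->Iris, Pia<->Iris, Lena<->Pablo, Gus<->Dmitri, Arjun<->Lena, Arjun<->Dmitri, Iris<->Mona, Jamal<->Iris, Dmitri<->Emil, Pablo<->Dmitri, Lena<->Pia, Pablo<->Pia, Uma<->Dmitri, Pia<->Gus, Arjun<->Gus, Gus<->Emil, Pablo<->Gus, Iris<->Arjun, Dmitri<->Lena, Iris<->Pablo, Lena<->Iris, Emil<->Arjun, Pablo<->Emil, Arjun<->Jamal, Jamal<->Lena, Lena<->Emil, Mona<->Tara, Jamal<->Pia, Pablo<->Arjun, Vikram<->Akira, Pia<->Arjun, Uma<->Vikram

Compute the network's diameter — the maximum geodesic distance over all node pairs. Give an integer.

4

Eccentricity of each node (its greatest distance to any other): Akira:4, Arjun:4, Dmitri:3, Emil:4, Gus:4, Iris:3, Jamal:4, Lena:4, Mona:3, Pablo:4, Pia:4, Tara:4, Uma:3, Vikram:4.
The maximum eccentricity is 4, realized for instance by the pair Tara–Emil via Tara – Mona – Iris – Lena – Emil. So the diameter is 4.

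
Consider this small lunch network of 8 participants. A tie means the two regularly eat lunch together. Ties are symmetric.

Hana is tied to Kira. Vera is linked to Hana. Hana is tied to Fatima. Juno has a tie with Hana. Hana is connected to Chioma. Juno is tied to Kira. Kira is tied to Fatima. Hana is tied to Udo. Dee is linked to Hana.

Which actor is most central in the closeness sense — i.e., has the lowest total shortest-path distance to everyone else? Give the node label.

Farness (sum of distances to all others) for each node — Chioma:13, Dee:13, Fatima:12, Hana:7, Juno:12, Kira:11, Udo:13, Vera:13.
The smallest farness is 7, for Hana, so Hana has the highest closeness.

Hana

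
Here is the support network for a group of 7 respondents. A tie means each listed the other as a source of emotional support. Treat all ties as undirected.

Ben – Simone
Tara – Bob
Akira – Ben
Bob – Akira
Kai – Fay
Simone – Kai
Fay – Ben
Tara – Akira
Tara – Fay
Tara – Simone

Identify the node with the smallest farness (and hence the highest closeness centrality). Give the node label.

Farness (sum of distances to all others) for each node — Akira:10, Ben:9, Bob:11, Fay:9, Kai:12, Simone:9, Tara:8.
The smallest farness is 8, for Tara, so Tara has the highest closeness.

Tara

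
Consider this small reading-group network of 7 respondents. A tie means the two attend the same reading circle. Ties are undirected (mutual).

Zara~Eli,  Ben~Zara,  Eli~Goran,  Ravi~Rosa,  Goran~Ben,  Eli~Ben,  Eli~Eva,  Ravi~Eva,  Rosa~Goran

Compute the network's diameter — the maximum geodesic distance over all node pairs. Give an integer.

Eccentricity of each node (its greatest distance to any other): Ben:3, Eli:2, Eva:2, Goran:2, Ravi:3, Rosa:3, Zara:3.
The maximum eccentricity is 3, realized for instance by the pair Rosa–Zara via Rosa – Goran – Ben – Zara. So the diameter is 3.

3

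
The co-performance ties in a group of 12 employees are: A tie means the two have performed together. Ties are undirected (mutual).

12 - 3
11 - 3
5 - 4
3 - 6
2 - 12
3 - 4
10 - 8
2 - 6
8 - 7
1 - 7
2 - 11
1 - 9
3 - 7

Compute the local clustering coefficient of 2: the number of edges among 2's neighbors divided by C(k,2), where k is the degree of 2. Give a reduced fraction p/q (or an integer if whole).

0

2's neighbors: 6, 11, and 12 (k = 3).
Possible neighbor pairs: C(3,2) = 3. Edges among them: none → e = 0.
Clustering(2) = 0/3 = 0.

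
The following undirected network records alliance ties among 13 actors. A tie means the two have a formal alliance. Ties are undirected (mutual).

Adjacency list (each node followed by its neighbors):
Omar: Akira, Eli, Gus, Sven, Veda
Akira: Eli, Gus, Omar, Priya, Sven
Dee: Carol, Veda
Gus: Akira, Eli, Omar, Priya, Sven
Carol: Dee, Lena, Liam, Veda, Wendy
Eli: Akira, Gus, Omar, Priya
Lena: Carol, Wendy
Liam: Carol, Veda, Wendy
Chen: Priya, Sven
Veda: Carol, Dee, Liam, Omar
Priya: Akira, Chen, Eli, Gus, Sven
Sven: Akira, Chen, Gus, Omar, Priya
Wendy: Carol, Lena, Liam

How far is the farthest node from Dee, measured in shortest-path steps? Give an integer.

4

Distances from Dee: Akira:3, Carol:1, Chen:4, Eli:3, Gus:3, Lena:2, Liam:2, Omar:2, Priya:4, Sven:3, Veda:1, Wendy:2.
The largest is 4 (to Priya and Chen), so the eccentricity of Dee is 4.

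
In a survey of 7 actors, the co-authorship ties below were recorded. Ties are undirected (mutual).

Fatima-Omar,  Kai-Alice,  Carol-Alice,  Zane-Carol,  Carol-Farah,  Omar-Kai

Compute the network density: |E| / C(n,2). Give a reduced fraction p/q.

2/7

There are 6 edges and 7 nodes, so the maximum possible is C(7,2) = 21.
Density = 6/21 = 2/7.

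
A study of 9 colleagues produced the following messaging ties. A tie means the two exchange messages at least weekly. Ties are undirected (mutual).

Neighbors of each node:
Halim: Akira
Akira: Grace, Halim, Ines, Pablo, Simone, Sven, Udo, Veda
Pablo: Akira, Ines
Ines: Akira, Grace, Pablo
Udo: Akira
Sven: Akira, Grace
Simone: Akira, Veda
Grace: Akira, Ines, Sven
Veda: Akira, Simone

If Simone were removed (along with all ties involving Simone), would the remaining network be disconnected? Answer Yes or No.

Even without Simone, every remaining node can still reach every other (the residual graph is connected), so Simone is not a cut vertex.

No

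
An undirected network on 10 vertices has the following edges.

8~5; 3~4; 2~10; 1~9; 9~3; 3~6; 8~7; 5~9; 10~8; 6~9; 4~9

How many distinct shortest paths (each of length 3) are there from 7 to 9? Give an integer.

The shortest distance is 3, and the only length-3 path is 7–8–5–9. So there is exactly 1 shortest path.

1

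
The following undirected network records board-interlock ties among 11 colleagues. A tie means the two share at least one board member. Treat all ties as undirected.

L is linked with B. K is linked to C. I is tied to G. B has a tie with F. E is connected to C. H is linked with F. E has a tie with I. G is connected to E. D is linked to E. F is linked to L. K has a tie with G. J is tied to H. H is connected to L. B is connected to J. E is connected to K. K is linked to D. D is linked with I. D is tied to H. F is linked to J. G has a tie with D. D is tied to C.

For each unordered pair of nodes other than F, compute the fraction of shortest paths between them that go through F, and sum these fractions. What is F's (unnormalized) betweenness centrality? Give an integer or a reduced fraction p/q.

Pairs whose geodesics pass through F — G–B: 1/3; I–B: 1/3; C–B: 1/3; D–B: 1/3; K–B: 1/3; E–B: 1/3; B–H: 1/3; L–J: 1/3.
All other pairs contribute 0.
Summing the contributions gives betweenness(F) = 8/3.

8/3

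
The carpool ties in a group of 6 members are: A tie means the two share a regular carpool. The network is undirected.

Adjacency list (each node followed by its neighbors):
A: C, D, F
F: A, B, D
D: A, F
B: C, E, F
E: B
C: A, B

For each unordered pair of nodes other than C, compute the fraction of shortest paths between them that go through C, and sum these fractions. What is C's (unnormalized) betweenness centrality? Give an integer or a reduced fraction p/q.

1

Pairs whose geodesics pass through C — B–A: 1/2; A–E: 1/2.
All other pairs contribute 0.
Summing the contributions gives betweenness(C) = 1.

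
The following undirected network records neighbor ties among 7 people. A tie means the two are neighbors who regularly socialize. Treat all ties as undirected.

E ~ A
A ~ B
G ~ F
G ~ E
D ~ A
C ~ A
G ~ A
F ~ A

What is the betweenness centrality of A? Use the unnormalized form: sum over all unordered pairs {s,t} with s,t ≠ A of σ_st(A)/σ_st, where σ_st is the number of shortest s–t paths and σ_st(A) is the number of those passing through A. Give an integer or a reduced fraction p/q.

Pairs whose geodesics pass through A — F–D: 1; F–B: 1; F–C: 1; F–E: 1/2; D–B: 1; D–C: 1; D–G: 1; D–E: 1; B–C: 1; B–G: 1; B–E: 1; C–G: 1; C–E: 1.
All other pairs contribute 0.
Summing the contributions gives betweenness(A) = 25/2.

25/2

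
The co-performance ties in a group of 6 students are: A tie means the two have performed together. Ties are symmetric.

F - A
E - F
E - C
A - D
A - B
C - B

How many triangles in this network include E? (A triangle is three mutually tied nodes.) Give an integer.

E's neighbors are C and F, but none of them are tied to each other, so no triangle contains E.

0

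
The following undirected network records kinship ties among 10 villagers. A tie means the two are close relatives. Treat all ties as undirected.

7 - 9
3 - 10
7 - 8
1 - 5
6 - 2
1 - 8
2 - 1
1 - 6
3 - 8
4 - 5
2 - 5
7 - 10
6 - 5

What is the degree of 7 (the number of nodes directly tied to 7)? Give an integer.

3

7 is directly tied to 8, 9, and 10. That is 3 neighbors, so the degree of 7 is 3.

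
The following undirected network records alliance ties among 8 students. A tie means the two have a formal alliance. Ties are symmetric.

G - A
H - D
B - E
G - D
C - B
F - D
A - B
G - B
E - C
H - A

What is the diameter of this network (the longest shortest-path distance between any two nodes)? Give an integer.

4

Eccentricity of each node (its greatest distance to any other): A:3, B:3, C:4, D:3, E:4, F:4, G:2, H:3.
The maximum eccentricity is 4, realized for instance by the pair E–F via E – B – G – D – F. So the diameter is 4.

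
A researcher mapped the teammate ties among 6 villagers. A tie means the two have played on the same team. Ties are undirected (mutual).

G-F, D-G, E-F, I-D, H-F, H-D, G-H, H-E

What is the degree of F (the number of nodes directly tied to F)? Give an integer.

3

F is directly tied to E, G, and H. That is 3 neighbors, so the degree of F is 3.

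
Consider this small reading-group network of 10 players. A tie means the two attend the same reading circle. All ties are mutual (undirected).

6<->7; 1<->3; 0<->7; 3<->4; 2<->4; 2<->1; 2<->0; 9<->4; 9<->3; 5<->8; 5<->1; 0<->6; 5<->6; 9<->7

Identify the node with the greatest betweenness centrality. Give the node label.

Unnormalized betweenness of each node: 0:17/6, 1:25/3, 2:5, 3:23/6, 4:11/6, 5:59/6, 6:16/3, 7:13/3, 8:0, 9:11/3.
5 has the largest value, 59/6, making it the main broker — the node through which the most shortest paths run.

5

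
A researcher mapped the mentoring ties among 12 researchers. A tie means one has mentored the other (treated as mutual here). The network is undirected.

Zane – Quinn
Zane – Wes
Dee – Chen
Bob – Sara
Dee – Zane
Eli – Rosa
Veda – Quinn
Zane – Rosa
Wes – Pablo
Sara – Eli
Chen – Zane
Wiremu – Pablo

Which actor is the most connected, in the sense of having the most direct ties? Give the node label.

Degrees — Bob:1, Chen:2, Dee:2, Eli:2, Pablo:2, Quinn:2, Rosa:2, Sara:2, Veda:1, Wes:2, Wiremu:1, Zane:5.
The maximum is 5, attained only by Zane.

Zane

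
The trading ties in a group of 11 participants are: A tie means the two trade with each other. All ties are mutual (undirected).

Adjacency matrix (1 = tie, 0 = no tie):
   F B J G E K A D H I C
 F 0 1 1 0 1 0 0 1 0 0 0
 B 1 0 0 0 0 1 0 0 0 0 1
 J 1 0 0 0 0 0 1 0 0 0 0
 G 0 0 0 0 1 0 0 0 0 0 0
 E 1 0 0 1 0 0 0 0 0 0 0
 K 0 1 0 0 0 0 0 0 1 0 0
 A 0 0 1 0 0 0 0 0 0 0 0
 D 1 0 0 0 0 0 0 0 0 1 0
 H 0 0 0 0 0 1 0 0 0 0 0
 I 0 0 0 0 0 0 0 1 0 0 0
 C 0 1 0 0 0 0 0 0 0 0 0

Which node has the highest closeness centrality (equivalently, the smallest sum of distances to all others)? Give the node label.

F

Farness (sum of distances to all others) for each node — A:33, B:20, C:29, D:24, E:24, F:17, G:33, H:36, I:33, J:24, K:27.
The smallest farness is 17, for F, so F has the highest closeness.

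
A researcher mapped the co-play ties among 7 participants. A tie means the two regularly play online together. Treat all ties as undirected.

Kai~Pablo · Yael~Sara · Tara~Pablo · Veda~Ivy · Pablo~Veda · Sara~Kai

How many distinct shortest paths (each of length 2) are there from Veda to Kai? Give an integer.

The shortest distance is 2, and the only length-2 path is Veda–Pablo–Kai. So there is exactly 1 shortest path.

1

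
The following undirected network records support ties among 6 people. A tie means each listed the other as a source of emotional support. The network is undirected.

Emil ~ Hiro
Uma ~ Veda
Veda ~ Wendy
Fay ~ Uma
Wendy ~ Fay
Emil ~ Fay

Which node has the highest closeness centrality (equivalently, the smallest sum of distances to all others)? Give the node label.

Farness (sum of distances to all others) for each node — Emil:9, Fay:7, Hiro:13, Uma:9, Veda:11, Wendy:9.
The smallest farness is 7, for Fay, so Fay has the highest closeness.

Fay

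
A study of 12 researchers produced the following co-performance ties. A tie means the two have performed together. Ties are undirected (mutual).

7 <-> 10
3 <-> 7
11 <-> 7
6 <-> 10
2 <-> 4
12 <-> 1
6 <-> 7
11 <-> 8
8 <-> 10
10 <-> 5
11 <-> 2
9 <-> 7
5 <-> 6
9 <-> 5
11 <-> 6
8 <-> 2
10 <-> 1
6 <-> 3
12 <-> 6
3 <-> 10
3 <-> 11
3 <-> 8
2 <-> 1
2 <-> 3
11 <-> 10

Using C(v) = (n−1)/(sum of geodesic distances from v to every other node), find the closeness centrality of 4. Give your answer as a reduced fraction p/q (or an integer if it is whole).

Distances from 4: 1:2, 2:1, 3:2, 5:4, 6:3, 7:3, 8:2, 9:4, 10:3, 11:2, 12:3. Sum = 29.
n = 12, so closeness = 11/29.

11/29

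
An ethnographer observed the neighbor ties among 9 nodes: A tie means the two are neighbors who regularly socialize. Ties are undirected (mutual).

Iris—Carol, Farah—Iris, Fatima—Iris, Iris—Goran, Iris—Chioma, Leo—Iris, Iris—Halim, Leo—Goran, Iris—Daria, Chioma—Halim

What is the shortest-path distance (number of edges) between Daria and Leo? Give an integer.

One shortest route is Daria – Iris – Leo, which uses 2 edges, and Daria and Leo are not directly tied, so nothing shorter exists. So d(Daria,Leo) = 2.

2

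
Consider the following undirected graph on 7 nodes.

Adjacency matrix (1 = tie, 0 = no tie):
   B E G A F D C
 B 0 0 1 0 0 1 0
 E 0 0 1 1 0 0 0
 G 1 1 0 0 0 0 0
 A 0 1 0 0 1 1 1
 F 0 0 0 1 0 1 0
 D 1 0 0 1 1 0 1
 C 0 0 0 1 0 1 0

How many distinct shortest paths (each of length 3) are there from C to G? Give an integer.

2

The shortest distance is 3. The length-3 paths are: C–D–B–G; C–A–E–G.
That gives 2 distinct shortest paths.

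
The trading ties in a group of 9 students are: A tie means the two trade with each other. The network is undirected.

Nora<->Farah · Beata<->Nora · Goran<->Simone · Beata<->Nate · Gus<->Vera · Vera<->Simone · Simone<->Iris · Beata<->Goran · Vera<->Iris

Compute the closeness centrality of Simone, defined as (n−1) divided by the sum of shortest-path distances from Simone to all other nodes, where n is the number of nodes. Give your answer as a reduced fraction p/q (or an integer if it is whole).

8/17

Distances from Simone: Beata:2, Farah:4, Goran:1, Gus:2, Iris:1, Nate:3, Nora:3, Vera:1. Sum = 17.
n = 9, so closeness = 8/17.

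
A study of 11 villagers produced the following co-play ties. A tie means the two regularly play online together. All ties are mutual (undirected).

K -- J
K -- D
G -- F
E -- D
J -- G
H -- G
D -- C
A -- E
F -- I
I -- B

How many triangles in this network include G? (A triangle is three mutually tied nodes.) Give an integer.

G's neighbors are F, H, and J, but none of them are tied to each other, so no triangle contains G.

0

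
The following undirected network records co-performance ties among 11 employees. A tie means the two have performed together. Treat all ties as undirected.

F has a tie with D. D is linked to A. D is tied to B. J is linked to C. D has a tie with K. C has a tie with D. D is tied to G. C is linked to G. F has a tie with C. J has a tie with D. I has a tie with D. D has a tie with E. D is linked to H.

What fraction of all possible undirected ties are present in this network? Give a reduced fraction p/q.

There are 13 edges and 11 nodes, so the maximum possible is C(11,2) = 55.
Density = 13/55.

13/55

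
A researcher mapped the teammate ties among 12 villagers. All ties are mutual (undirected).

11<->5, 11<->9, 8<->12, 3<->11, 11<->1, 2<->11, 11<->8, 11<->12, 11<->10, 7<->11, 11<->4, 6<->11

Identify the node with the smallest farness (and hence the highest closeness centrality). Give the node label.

Farness (sum of distances to all others) for each node — 1:21, 2:21, 3:21, 4:21, 5:21, 6:21, 7:21, 8:20, 9:21, 10:21, 11:11, 12:20.
The smallest farness is 11, for 11, so 11 has the highest closeness.

11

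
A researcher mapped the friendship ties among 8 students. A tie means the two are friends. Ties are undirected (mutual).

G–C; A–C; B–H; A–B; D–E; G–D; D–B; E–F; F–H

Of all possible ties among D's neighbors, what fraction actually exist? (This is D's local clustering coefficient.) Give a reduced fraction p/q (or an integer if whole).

0

D's neighbors: B, E, and G (k = 3).
Possible neighbor pairs: C(3,2) = 3. Edges among them: none → e = 0.
Clustering(D) = 0/3 = 0.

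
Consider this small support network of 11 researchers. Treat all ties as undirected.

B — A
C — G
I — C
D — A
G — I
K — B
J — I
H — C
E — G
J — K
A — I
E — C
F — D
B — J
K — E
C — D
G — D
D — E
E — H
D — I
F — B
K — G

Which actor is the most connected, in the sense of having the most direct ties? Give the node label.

Degrees — A:3, B:4, C:5, D:6, E:5, F:2, G:5, H:2, I:5, J:3, K:4.
The maximum is 6, attained only by D.

D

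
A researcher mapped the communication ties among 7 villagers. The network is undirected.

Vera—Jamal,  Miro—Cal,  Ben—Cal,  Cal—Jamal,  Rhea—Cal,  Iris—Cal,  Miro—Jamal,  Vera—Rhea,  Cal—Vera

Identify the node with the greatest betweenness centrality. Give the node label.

Unnormalized betweenness of each node: Ben:0, Cal:11, Iris:0, Jamal:1/2, Miro:0, Rhea:0, Vera:1/2.
Cal has the largest value, 11, making it the main broker — the node through which the most shortest paths run.

Cal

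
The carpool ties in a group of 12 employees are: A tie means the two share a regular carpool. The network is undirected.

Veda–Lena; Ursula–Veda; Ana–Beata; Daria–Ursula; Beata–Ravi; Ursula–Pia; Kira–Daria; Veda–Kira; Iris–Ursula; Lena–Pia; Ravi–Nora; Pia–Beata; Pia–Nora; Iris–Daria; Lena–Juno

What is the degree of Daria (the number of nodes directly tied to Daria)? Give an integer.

3

Daria is directly tied to Iris, Kira, and Ursula. That is 3 neighbors, so the degree of Daria is 3.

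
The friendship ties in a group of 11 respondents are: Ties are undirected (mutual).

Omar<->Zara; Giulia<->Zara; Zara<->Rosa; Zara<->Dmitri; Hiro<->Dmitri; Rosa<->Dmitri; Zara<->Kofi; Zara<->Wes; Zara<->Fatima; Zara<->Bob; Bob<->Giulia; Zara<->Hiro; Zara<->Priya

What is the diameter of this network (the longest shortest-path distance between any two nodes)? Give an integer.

2

Eccentricity of each node (its greatest distance to any other): Bob:2, Dmitri:2, Fatima:2, Giulia:2, Hiro:2, Kofi:2, Omar:2, Priya:2, Rosa:2, Wes:2, Zara:1.
The maximum eccentricity is 2, realized for instance by the pair Fatima–Bob via Fatima – Zara – Bob. So the diameter is 2.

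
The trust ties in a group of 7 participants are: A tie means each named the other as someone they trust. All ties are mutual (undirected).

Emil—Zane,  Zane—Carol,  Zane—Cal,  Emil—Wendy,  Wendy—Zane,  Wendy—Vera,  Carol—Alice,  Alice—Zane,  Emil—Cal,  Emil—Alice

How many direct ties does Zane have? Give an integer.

5

Zane is directly tied to Alice, Cal, Carol, Emil, and Wendy. That is 5 neighbors, so the degree of Zane is 5.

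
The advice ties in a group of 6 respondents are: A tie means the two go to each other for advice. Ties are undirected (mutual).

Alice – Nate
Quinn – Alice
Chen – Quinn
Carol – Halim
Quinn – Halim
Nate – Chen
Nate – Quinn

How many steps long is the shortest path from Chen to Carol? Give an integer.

One shortest route is Chen – Quinn – Halim – Carol, which uses 3 edges, and at distance 2 from Chen we only reach {Alice, Halim}, which does not include Carol. So d(Chen,Carol) = 3.

3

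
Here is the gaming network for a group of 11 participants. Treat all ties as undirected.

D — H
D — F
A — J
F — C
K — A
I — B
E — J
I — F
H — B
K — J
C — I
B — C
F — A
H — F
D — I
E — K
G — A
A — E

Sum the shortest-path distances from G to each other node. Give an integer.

Distances from G: A:1, B:4, C:3, D:3, E:2, F:2, H:3, I:3, J:2, K:2.
Sum = 1 + 4 + 3 + 3 + 2 + 2 + 3 + 3 + 2 + 2 = 25.

25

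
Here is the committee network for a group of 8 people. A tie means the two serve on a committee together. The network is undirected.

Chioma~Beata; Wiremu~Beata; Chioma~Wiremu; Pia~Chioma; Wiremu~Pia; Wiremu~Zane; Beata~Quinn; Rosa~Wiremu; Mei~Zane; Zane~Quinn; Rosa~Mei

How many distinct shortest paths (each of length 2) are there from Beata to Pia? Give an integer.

The shortest distance is 2. The length-2 paths are: Beata–Chioma–Pia; Beata–Wiremu–Pia.
That gives 2 distinct shortest paths.

2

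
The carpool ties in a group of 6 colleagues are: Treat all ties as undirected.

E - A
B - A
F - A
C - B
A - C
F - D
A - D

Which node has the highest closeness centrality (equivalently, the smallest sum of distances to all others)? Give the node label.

A

Farness (sum of distances to all others) for each node — A:5, B:8, C:8, D:8, E:9, F:8.
The smallest farness is 5, for A, so A has the highest closeness.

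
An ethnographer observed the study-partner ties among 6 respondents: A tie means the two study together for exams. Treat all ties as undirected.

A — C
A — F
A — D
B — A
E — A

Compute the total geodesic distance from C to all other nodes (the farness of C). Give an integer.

Distances from C: A:1, B:2, D:2, E:2, F:2.
Sum = 1 + 2 + 2 + 2 + 2 = 9.

9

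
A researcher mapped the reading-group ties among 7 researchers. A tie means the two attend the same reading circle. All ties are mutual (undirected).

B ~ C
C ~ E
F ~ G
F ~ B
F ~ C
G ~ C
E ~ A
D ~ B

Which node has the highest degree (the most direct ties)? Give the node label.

Degrees — A:1, B:3, C:4, D:1, E:2, F:3, G:2.
The maximum is 4, attained only by C.

C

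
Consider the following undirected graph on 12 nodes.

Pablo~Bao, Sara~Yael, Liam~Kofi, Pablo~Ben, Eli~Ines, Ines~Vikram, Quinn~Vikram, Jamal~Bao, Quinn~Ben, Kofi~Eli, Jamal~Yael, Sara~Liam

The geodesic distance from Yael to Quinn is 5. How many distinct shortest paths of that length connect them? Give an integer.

1

The shortest distance is 5, and the only length-5 path is Yael–Jamal–Bao–Pablo–Ben–Quinn. So there is exactly 1 shortest path.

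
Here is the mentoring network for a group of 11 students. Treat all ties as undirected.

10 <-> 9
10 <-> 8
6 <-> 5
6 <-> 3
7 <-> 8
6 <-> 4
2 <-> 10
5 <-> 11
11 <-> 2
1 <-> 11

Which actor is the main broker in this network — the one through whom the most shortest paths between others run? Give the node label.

Unnormalized betweenness of each node: 1:0, 2:24, 3:0, 4:0, 5:21, 6:17, 7:0, 8:9, 9:0, 10:23, 11:29.
11 has the largest value, 29, making it the main broker — the node through which the most shortest paths run.

11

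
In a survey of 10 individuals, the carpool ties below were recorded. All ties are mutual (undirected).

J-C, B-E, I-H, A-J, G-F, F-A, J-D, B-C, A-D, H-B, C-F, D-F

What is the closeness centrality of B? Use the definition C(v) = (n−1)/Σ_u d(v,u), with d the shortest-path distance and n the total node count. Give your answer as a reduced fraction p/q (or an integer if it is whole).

Distances from B: A:3, C:1, D:3, E:1, F:2, G:3, H:1, I:2, J:2. Sum = 18.
n = 10, so closeness = 9/18 = 1/2.

1/2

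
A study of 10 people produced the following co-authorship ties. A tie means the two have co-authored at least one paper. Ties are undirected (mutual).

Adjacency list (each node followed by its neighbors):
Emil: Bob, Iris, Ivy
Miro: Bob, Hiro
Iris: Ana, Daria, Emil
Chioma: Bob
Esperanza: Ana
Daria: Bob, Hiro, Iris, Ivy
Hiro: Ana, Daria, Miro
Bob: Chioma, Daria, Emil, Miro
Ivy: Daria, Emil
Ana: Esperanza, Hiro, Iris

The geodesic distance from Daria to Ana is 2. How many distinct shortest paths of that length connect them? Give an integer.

2

The shortest distance is 2. The length-2 paths are: Daria–Iris–Ana; Daria–Hiro–Ana.
That gives 2 distinct shortest paths.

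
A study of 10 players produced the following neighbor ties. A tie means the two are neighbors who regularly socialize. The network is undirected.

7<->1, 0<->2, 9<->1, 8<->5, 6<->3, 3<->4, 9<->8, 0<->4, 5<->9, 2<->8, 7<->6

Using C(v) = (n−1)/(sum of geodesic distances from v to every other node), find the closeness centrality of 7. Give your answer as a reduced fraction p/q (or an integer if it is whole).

Distances from 7: 0:4, 1:1, 2:4, 3:2, 4:3, 5:3, 6:1, 8:3, 9:2. Sum = 23.
n = 10, so closeness = 9/23.

9/23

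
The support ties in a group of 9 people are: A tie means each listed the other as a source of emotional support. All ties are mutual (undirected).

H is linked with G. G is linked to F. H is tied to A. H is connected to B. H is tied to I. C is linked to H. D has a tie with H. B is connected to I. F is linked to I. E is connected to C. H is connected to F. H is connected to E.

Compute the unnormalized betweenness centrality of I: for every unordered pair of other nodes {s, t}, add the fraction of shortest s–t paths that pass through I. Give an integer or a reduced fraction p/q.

1/2

Pairs whose geodesics pass through I — B–F: 1/2.
All other pairs contribute 0.
Summing the contributions gives betweenness(I) = 1/2.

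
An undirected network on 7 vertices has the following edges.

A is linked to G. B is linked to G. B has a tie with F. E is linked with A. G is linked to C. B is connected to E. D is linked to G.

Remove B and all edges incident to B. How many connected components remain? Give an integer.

2

Without B, the remaining ties split the others into: {A, C, D, E, G}; {F}.
That's 2 separate components.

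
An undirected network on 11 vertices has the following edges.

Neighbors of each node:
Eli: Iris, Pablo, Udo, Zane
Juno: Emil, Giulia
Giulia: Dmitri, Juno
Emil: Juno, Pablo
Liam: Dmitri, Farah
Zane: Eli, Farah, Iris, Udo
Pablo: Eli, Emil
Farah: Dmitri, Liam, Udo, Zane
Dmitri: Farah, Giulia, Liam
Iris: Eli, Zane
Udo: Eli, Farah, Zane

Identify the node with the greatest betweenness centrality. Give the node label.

Unnormalized betweenness of each node: Dmitri:10, Eli:71/6, Emil:17/3, Farah:43/3, Giulia:20/3, Iris:0, Juno:5, Liam:0, Pablo:8, Udo:7/2, Zane:8.
Farah has the largest value, 43/3, making it the main broker — the node through which the most shortest paths run.

Farah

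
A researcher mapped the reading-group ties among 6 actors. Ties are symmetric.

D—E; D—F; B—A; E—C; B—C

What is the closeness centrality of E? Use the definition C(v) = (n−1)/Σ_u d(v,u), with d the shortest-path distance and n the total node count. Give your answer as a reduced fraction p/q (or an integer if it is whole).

Distances from E: A:3, B:2, C:1, D:1, F:2. Sum = 9.
n = 6, so closeness = 5/9.

5/9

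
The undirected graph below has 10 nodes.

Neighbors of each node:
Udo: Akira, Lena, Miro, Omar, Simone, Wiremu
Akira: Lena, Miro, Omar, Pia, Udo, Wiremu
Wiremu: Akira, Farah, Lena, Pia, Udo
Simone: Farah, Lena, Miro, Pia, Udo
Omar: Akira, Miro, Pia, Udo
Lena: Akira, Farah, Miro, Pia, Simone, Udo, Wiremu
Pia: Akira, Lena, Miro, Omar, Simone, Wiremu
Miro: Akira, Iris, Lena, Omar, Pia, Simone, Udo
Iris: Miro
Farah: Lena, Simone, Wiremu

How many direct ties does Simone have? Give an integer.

Simone is directly tied to Farah, Lena, Miro, Pia, and Udo. That is 5 neighbors, so the degree of Simone is 5.

5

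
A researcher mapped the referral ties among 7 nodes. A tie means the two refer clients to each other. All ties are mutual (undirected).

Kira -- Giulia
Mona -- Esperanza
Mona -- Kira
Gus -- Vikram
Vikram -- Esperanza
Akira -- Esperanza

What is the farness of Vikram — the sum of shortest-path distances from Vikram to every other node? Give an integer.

13

Distances from Vikram: Akira:2, Esperanza:1, Giulia:4, Gus:1, Kira:3, Mona:2.
Sum = 2 + 1 + 4 + 1 + 3 + 2 = 13.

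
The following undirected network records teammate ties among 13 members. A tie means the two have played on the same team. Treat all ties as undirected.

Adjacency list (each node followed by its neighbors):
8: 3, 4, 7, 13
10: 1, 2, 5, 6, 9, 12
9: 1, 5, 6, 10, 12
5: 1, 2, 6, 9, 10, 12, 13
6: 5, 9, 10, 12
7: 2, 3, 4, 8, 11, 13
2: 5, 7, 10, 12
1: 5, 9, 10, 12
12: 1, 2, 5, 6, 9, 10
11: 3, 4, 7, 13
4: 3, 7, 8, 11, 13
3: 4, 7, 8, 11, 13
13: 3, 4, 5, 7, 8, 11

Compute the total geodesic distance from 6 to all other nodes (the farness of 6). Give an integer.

Distances from 6: 1:2, 2:2, 3:3, 4:3, 5:1, 7:3, 8:3, 9:1, 10:1, 11:3, 12:1, 13:2.
Sum = 2 + 2 + 3 + 3 + 1 + 3 + 3 + 1 + 1 + 3 + 1 + 2 = 25.

25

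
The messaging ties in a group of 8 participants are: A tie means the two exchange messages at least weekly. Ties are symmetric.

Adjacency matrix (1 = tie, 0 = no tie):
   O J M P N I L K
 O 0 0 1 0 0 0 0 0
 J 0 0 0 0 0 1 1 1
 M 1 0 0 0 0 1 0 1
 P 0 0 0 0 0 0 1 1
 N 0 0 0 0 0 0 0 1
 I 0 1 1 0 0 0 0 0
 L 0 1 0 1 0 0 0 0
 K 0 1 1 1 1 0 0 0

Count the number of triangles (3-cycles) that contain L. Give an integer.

0

L's neighbors are J and P, but none of them are tied to each other, so no triangle contains L.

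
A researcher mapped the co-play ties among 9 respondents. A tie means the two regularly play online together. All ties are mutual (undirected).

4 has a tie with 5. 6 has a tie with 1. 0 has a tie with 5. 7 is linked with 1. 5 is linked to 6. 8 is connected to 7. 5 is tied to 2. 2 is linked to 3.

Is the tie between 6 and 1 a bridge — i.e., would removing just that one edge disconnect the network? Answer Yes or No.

Yes

Without the 6–1 edge there is no alternate route between 6 and 1, so the network disconnects. It is a bridge.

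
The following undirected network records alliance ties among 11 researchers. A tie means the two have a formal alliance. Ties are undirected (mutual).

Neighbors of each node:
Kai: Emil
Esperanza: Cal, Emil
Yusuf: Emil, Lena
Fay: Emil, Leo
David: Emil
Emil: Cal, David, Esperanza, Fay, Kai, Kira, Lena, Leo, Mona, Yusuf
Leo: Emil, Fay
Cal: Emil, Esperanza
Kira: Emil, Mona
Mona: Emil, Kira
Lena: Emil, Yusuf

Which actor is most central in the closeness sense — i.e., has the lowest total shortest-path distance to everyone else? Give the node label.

Farness (sum of distances to all others) for each node — Cal:18, David:19, Emil:10, Esperanza:18, Fay:18, Kai:19, Kira:18, Lena:18, Leo:18, Mona:18, Yusuf:18.
The smallest farness is 10, for Emil, so Emil has the highest closeness.

Emil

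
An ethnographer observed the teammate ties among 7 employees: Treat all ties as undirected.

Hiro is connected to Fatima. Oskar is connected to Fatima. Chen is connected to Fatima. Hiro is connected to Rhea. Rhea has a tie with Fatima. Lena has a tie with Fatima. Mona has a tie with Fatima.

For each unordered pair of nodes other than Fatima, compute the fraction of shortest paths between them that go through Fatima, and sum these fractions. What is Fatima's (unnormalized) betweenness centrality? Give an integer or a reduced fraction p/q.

Pairs whose geodesics pass through Fatima — Mona–Lena: 1; Mona–Hiro: 1; Mona–Rhea: 1; Mona–Chen: 1; Mona–Oskar: 1; Lena–Hiro: 1; Lena–Rhea: 1; Lena–Chen: 1; Lena–Oskar: 1; Hiro–Chen: 1; Hiro–Oskar: 1; Rhea–Chen: 1; Rhea–Oskar: 1; Chen–Oskar: 1.
All other pairs contribute 0.
Summing the contributions gives betweenness(Fatima) = 14.

14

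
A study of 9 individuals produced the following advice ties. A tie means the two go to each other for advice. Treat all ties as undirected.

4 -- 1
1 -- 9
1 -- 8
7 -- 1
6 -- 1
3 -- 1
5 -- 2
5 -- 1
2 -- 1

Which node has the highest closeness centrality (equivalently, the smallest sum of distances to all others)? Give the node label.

1

Farness (sum of distances to all others) for each node — 1:8, 2:14, 3:15, 4:15, 5:14, 6:15, 7:15, 8:15, 9:15.
The smallest farness is 8, for 1, so 1 has the highest closeness.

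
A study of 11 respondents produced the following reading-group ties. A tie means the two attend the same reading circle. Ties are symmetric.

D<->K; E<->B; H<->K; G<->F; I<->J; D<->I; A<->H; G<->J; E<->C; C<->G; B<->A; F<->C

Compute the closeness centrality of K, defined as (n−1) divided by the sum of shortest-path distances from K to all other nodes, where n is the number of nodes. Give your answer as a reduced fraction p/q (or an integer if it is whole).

1/3

Distances from K: A:2, B:3, C:5, D:1, E:4, F:5, G:4, H:1, I:2, J:3. Sum = 30.
n = 11, so closeness = 10/30 = 1/3.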